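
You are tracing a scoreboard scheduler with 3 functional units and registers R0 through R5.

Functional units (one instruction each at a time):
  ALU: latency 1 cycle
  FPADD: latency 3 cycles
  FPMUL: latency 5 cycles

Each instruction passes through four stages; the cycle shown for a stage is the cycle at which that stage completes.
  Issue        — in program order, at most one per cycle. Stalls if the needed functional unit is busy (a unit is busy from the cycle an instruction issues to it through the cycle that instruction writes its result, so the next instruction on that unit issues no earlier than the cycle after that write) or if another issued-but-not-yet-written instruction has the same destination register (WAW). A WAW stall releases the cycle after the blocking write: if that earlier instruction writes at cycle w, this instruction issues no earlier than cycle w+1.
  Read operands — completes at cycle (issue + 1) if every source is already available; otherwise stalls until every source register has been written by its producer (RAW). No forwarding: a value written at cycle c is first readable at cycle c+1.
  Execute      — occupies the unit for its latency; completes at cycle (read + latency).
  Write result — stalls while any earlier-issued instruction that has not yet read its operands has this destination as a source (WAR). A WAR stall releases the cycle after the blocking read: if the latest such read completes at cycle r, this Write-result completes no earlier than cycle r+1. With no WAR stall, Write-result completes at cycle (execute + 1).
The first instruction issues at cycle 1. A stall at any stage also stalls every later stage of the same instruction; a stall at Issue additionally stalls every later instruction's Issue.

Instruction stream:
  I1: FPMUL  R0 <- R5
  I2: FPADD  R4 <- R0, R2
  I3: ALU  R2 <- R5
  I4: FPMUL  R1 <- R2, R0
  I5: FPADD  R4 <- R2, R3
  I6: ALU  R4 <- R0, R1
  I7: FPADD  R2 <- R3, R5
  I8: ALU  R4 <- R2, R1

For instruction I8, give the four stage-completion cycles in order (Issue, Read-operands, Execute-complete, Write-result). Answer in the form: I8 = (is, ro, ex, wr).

I8 = (24, 27, 28, 29)

t=1  I1 issues→FPMUL
t=2  I1 reads | I2 issues→FPADD
t=3  I3 issues→ALU
t=4  I3 reads
t=5  I3 exec-done
t=7  I1 exec-done
t=8  I1 writes R0
t=9  I2 reads | I4 issues→FPMUL
t=10  I3 writes R2
t=11  I4 reads
t=12  I2 exec-done
t=13  I2 writes R4
t=14  I5 issues→FPADD
t=15  I5 reads
t=16  I4 exec-done
t=17  I4 writes R1
t=18  I5 exec-done
t=19  I5 writes R4
t=20  I6 issues→ALU
t=21  I6 reads | I7 issues→FPADD
t=22  I6 exec-done | I7 reads
t=23  I6 writes R4
t=24  I8 issues→ALU
t=25  I7 exec-done
t=26  I7 writes R2
t=27  I8 reads
t=28  I8 exec-done
t=29  I8 writes R4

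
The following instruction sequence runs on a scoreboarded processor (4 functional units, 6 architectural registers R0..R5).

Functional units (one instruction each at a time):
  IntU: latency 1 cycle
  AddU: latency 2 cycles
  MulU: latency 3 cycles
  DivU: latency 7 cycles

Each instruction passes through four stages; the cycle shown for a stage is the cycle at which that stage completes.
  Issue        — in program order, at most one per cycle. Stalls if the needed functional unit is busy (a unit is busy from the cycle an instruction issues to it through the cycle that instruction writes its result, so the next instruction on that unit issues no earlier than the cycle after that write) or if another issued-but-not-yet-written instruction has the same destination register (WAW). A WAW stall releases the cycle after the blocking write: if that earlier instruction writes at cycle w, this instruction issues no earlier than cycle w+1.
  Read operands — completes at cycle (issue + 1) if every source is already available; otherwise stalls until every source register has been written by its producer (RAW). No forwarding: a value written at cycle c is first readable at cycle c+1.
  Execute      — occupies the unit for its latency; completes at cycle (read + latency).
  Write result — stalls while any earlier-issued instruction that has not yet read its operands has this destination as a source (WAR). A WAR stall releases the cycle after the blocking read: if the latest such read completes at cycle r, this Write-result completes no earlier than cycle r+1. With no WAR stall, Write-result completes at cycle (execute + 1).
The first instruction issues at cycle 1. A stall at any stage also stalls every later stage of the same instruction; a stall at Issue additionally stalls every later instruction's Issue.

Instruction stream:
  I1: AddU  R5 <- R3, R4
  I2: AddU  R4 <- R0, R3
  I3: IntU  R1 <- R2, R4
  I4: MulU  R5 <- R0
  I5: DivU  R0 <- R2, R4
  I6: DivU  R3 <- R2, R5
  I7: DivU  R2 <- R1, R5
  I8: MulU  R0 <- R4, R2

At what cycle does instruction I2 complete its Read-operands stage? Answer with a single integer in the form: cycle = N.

cycle = 7

c1: issue I1 (AddU)
c2: I1 read-ops
c4: I1 finished on AddU
c5: I1→R5
c6: issue I2 (AddU)
c7: I2 read-ops | issue I3 (IntU)
c8: issue I4 (MulU)
c9: I2 finished on AddU | I4 read-ops | issue I5 (DivU)
c10: I2→R4
c11: I3 read-ops | I5 read-ops
c12: I3 finished on IntU | I4 finished on MulU
c13: I3→R1 | I4→R5
c18: I5 finished on DivU
c19: I5→R0
c20: issue I6 (DivU)
c21: I6 read-ops
c28: I6 finished on DivU
c29: I6→R3
c30: issue I7 (DivU)
c31: I7 read-ops | issue I8 (MulU)
c38: I7 finished on DivU
c39: I7→R2
c40: I8 read-ops
c43: I8 finished on MulU
c44: I8→R0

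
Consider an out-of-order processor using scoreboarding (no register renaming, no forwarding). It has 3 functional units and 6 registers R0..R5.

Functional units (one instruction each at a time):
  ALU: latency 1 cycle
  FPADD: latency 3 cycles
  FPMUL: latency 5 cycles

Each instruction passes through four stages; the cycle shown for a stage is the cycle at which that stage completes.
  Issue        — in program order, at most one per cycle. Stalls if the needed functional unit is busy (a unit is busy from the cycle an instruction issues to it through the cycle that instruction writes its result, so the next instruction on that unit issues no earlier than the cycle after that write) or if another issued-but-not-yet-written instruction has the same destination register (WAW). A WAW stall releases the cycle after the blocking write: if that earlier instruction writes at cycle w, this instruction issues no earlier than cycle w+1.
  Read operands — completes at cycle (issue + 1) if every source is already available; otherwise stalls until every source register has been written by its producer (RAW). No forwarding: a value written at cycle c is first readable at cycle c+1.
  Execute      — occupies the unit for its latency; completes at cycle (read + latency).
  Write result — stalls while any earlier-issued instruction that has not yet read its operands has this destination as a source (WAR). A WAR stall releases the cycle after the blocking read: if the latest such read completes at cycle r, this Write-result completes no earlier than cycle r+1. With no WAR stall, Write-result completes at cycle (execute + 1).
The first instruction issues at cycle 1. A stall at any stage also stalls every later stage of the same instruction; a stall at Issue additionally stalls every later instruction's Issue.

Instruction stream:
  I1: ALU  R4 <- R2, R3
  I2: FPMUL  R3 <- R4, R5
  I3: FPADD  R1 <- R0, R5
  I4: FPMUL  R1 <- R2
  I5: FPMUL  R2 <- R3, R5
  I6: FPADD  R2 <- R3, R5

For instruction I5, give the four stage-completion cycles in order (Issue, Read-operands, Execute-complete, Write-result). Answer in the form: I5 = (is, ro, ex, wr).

I5 = (20, 21, 26, 27)

[1] I1→ALU
[2] I1 RO | I2→FPMUL
[3] I1 EX | I3→FPADD
[4] I1 WR R4 | I3 RO
[5] I2 RO
[7] I3 EX
[8] I3 WR R1
[10] I2 EX
[11] I2 WR R3
[12] I4→FPMUL
[13] I4 RO
[18] I4 EX
[19] I4 WR R1
[20] I5→FPMUL
[21] I5 RO
[26] I5 EX
[27] I5 WR R2
[28] I6→FPADD
[29] I6 RO
[32] I6 EX
[33] I6 WR R2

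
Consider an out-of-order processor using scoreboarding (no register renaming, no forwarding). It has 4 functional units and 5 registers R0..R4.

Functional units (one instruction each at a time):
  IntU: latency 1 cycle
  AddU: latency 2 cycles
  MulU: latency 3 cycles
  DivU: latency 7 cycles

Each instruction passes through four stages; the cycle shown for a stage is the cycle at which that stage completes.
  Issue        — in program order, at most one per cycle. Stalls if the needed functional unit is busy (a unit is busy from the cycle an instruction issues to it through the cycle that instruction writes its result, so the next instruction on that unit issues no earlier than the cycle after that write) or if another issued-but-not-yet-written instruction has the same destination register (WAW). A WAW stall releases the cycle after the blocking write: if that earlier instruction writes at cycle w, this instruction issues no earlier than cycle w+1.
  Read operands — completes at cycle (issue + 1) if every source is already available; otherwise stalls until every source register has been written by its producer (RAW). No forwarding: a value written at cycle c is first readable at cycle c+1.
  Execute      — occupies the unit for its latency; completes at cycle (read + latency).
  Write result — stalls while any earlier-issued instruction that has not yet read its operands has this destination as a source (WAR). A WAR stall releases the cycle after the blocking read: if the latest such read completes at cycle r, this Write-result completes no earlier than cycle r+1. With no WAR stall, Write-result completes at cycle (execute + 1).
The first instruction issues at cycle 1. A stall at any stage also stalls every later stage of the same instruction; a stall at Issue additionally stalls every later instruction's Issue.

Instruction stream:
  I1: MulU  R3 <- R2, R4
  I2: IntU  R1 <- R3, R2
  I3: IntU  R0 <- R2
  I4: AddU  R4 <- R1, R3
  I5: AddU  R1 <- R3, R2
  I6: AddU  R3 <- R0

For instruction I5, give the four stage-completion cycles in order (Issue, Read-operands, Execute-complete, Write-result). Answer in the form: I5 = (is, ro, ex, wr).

I5 = (16, 17, 19, 20)

[I1] 1/2/5/6
[I2] 2/7/8/9  (RAW R3: wait I1 write@6)
[I3] 10/11/12/13  (struct: IntU busy until I2 writes@9)
[I4] 11/12/14/15
[I5] 16/17/19/20  (struct: AddU busy until I4 writes@15)
[I6] 21/22/24/25  (struct: AddU busy until I5 writes@20)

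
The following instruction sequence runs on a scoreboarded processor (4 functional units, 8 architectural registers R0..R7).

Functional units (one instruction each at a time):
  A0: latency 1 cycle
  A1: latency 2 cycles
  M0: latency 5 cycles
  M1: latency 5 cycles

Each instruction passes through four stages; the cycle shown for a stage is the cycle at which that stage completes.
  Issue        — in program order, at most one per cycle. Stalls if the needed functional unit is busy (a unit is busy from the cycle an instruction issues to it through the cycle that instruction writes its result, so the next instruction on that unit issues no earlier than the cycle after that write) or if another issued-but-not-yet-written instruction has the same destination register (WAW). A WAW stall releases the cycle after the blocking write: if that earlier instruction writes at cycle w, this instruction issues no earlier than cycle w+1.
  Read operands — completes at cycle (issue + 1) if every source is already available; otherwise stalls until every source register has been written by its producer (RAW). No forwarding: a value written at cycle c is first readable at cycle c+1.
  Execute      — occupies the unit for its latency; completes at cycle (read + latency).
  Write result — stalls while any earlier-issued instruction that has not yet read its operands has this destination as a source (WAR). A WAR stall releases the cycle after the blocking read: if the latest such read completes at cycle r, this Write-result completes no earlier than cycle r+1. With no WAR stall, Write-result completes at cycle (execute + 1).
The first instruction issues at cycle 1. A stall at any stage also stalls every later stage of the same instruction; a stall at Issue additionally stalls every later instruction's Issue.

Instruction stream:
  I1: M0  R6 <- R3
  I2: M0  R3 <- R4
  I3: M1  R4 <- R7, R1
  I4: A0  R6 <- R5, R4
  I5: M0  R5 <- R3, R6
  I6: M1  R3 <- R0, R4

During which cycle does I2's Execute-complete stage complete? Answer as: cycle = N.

[I1] 1/2/7/8
[I2] 9/10/15/16  (struct: M0 busy until I1 writes@8)
[I3] 10/11/16/17
[I4] 11/18/19/20  (RAW R4: wait I3 write@17)
[I5] 17/21/26/27  (struct: M0 busy until I2 writes@16; RAW R6: wait I4 write@20)
[I6] 18/19/24/25

cycle = 15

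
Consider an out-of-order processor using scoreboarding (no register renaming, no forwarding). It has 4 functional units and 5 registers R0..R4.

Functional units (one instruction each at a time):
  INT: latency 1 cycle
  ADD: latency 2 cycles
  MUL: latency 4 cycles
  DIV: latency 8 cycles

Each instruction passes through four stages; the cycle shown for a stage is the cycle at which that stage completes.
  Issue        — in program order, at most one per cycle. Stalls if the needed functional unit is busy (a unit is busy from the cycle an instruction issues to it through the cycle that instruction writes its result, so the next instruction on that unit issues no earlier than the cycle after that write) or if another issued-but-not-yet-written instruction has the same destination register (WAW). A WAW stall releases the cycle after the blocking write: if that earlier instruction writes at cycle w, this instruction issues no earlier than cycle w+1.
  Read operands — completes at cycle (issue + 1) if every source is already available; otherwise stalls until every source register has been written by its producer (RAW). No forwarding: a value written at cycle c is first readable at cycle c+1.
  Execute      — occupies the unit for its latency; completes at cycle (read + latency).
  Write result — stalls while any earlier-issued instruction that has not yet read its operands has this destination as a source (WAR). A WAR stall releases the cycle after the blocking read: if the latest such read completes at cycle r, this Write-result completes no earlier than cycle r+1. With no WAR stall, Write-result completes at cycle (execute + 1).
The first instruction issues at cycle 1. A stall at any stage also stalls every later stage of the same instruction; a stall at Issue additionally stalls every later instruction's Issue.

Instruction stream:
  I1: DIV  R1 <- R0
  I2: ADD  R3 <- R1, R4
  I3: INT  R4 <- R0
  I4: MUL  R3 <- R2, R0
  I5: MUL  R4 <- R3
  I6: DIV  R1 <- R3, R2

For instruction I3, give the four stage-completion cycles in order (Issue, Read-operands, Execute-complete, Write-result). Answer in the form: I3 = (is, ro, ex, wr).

cycle 1: issue I1 (DIV)
cycle 2: I1 read-ops, issue I2 (ADD)
cycle 3: issue I3 (INT)
cycle 4: I3 read-ops
cycle 5: I3 finished on INT
cycle 10: I1 finished on DIV
cycle 11: I1→R1
cycle 12: I2 read-ops
cycle 13: I3→R4
cycle 14: I2 finished on ADD
cycle 15: I2→R3
cycle 16: issue I4 (MUL)
cycle 17: I4 read-ops
cycle 21: I4 finished on MUL
cycle 22: I4→R3
cycle 23: issue I5 (MUL)
cycle 24: I5 read-ops, issue I6 (DIV)
cycle 25: I6 read-ops
cycle 28: I5 finished on MUL
cycle 29: I5→R4
cycle 33: I6 finished on DIV
cycle 34: I6→R1

I3 = (3, 4, 5, 13)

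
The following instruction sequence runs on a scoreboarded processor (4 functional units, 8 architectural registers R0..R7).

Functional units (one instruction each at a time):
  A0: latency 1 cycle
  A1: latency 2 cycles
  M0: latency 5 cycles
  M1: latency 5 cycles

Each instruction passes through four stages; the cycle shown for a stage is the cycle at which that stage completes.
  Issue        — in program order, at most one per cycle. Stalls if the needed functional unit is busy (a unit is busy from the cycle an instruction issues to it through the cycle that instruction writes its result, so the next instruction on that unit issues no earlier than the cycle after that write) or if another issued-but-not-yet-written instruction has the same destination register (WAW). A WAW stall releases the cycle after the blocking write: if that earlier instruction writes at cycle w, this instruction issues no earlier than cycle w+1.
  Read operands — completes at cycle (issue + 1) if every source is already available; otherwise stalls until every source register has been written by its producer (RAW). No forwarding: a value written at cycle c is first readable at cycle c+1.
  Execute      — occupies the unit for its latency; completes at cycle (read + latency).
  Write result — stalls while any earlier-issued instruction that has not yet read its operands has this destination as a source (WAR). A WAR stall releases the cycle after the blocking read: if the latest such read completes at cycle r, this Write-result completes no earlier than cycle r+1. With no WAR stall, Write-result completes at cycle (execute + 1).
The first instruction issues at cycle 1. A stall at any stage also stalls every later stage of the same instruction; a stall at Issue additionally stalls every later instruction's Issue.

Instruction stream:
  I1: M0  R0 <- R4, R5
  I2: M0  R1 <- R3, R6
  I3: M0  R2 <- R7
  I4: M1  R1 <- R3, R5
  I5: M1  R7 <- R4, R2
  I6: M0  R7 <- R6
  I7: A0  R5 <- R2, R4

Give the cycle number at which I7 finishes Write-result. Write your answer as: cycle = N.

I1  is:1  ro:2  ex:7  wr:8
I2  is:9  ro:10  ex:15  wr:16  — struct: M0 busy until I1 writes@8
I3  is:17  ro:18  ex:23  wr:24  — struct: M0 busy until I2 writes@16
I4  is:18  ro:19  ex:24  wr:25
I5  is:26  ro:27  ex:32  wr:33  — struct: M1 busy until I4 writes@25
I6  is:34  ro:35  ex:40  wr:41  — WAW R7: wait I5 write@33
I7  is:35  ro:36  ex:37  wr:38

cycle = 38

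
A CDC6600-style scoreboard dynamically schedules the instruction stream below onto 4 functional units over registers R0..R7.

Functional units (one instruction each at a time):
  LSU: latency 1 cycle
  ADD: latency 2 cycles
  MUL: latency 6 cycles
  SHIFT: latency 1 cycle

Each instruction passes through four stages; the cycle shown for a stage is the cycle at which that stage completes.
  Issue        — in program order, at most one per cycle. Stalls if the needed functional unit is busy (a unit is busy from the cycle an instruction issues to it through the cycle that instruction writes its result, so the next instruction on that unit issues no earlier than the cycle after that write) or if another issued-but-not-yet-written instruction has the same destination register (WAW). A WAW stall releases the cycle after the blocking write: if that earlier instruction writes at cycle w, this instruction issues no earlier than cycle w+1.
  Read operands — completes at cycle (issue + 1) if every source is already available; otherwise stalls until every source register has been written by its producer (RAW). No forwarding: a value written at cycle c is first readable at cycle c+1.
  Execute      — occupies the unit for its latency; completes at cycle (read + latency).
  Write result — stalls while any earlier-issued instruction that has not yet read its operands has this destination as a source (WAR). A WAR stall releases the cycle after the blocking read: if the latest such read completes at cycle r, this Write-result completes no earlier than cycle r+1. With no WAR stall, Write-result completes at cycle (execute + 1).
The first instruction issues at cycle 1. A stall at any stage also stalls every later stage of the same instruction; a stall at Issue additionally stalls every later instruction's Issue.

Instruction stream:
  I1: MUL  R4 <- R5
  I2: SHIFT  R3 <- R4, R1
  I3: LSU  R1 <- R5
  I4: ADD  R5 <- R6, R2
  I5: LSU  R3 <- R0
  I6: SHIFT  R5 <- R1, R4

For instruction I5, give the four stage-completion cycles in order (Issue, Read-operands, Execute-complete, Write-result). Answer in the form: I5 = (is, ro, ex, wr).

I5 = (13, 14, 15, 16)

  I1 | 1 | 2 | 8 | 9
  I2 | 2 | 10 | 11 | 12   RAW R4: wait I1 write@9
  I3 | 3 | 4 | 5 | 11   WAR R1: wait I2 read@10
  I4 | 4 | 5 | 7 | 8
  I5 | 13 | 14 | 15 | 16   WAW R3: wait I2 write@12
  I6 | 14 | 15 | 16 | 17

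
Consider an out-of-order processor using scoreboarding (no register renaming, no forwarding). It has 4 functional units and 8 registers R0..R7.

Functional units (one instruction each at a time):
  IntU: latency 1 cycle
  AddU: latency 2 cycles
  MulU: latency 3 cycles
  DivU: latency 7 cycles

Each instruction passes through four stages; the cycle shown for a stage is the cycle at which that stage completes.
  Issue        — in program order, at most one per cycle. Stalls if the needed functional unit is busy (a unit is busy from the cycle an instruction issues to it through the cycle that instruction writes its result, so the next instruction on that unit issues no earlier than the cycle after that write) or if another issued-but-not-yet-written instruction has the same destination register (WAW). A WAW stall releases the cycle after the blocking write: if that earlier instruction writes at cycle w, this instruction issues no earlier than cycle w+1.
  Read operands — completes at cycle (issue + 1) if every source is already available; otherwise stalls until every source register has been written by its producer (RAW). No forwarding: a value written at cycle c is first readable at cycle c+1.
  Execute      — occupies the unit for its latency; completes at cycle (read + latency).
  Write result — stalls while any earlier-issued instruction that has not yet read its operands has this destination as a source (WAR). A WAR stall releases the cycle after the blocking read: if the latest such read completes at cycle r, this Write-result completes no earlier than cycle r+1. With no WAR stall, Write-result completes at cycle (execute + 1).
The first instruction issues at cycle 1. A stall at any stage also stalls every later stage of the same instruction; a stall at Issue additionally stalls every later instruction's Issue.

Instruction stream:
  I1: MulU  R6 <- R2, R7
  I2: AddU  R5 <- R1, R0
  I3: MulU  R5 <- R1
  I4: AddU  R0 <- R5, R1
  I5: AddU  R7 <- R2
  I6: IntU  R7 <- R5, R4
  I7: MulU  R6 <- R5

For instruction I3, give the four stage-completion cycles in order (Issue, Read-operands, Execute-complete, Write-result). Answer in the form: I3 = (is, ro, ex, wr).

I3 = (7, 8, 11, 12)

c1: I1→MulU
c2: I1 RO | I2→AddU
c3: I2 RO
c5: I1 EX | I2 EX
c6: I1 WR R6 | I2 WR R5
c7: I3→MulU
c8: I3 RO | I4→AddU
c11: I3 EX
c12: I3 WR R5
c13: I4 RO
c15: I4 EX
c16: I4 WR R0
c17: I5→AddU
c18: I5 RO
c20: I5 EX
c21: I5 WR R7
c22: I6→IntU
c23: I6 RO | I7→MulU
c24: I6 EX | I7 RO
c25: I6 WR R7
c27: I7 EX
c28: I7 WR R6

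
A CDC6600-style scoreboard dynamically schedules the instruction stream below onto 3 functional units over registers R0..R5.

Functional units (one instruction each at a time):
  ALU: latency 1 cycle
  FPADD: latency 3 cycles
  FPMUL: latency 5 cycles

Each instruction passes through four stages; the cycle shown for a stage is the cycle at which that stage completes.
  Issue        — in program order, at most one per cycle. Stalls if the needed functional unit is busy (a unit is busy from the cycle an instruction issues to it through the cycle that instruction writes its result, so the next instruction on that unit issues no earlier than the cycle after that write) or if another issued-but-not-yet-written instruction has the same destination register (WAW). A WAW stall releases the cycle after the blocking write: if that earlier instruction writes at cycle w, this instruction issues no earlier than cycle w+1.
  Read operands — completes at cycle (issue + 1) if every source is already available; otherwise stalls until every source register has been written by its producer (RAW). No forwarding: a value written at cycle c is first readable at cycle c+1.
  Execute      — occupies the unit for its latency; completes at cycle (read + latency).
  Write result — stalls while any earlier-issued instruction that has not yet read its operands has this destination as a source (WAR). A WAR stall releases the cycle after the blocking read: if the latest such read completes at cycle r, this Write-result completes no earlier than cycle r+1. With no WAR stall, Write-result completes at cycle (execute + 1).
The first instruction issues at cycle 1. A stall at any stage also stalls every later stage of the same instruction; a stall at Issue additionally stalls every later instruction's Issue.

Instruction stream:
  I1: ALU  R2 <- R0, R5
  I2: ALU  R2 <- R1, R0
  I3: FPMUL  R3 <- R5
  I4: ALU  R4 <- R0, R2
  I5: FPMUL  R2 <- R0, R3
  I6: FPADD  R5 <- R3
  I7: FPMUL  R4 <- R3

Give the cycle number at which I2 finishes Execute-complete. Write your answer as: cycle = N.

cycle = 7

c1: I1→ALU
c2: I1 RO
c3: I1 EX
c4: I1 WR R2
c5: I2→ALU
c6: I2 RO · I3→FPMUL
c7: I2 EX · I3 RO
c8: I2 WR R2
c9: I4→ALU
c10: I4 RO
c11: I4 EX
c12: I3 EX · I4 WR R4
c13: I3 WR R3
c14: I5→FPMUL
c15: I5 RO · I6→FPADD
c16: I6 RO
c19: I6 EX
c20: I5 EX · I6 WR R5
c21: I5 WR R2
c22: I7→FPMUL
c23: I7 RO
c28: I7 EX
c29: I7 WR R4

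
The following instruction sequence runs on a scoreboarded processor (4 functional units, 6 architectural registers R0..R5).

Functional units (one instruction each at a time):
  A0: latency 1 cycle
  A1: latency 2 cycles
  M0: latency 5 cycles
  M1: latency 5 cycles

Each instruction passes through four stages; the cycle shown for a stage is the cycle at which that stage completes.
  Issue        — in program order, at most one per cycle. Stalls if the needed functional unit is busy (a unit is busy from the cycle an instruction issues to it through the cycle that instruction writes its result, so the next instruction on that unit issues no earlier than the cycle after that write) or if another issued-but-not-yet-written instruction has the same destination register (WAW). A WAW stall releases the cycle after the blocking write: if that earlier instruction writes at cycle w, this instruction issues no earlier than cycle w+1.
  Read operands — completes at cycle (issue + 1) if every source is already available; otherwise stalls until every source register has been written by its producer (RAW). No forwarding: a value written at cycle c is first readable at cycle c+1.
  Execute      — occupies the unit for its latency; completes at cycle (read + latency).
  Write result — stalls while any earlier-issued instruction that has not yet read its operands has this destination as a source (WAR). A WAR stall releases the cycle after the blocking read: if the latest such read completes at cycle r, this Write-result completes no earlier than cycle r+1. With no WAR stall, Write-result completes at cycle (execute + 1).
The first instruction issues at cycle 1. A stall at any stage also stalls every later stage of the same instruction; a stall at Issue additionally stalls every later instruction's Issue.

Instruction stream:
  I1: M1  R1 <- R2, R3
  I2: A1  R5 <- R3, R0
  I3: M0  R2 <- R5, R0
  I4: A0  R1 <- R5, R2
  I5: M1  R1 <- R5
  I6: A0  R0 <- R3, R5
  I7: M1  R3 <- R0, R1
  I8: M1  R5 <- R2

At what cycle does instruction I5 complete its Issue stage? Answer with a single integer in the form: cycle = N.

cycle = 17

[I1] 1/2/7/8
[I2] 2/3/5/6
[I3] 3/7/12/13  (RAW R5: wait I2 write@6)
[I4] 9/14/15/16  (WAW R1: wait I1 write@8; RAW R2: wait I3 write@13)
[I5] 17/18/23/24  (WAW R1: wait I4 write@16)
[I6] 18/19/20/21
[I7] 25/26/31/32  (struct: M1 busy until I5 writes@24)
[I8] 33/34/39/40  (struct: M1 busy until I7 writes@32)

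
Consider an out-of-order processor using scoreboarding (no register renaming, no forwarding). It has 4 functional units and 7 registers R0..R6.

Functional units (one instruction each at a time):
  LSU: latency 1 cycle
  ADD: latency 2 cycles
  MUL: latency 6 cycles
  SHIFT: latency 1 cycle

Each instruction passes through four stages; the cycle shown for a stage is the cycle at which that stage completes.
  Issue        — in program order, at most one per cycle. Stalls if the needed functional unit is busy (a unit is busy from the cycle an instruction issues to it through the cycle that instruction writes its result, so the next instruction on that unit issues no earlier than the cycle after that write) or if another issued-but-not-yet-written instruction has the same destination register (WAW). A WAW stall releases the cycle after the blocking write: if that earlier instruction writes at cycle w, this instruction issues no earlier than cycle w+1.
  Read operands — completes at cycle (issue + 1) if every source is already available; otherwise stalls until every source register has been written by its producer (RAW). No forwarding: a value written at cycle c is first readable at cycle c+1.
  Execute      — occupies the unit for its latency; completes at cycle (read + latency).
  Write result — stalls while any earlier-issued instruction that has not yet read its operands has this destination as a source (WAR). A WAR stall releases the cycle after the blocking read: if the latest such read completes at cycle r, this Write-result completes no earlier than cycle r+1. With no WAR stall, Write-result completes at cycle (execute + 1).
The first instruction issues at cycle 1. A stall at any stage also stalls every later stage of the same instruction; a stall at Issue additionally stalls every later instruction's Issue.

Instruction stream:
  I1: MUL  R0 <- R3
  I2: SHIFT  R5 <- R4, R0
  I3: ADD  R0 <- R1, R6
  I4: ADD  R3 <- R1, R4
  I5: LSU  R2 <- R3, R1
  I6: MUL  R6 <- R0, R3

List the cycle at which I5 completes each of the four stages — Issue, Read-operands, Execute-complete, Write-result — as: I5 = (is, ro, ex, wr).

cycle 1: I1 issues→MUL
cycle 2: I1 reads, I2 issues→SHIFT
cycle 8: I1 exec-done
cycle 9: I1 writes R0
cycle 10: I2 reads, I3 issues→ADD
cycle 11: I2 exec-done, I3 reads
cycle 12: I2 writes R5
cycle 13: I3 exec-done
cycle 14: I3 writes R0
cycle 15: I4 issues→ADD
cycle 16: I4 reads, I5 issues→LSU
cycle 17: I6 issues→MUL
cycle 18: I4 exec-done
cycle 19: I4 writes R3
cycle 20: I5 reads, I6 reads
cycle 21: I5 exec-done
cycle 22: I5 writes R2
cycle 26: I6 exec-done
cycle 27: I6 writes R6

I5 = (16, 20, 21, 22)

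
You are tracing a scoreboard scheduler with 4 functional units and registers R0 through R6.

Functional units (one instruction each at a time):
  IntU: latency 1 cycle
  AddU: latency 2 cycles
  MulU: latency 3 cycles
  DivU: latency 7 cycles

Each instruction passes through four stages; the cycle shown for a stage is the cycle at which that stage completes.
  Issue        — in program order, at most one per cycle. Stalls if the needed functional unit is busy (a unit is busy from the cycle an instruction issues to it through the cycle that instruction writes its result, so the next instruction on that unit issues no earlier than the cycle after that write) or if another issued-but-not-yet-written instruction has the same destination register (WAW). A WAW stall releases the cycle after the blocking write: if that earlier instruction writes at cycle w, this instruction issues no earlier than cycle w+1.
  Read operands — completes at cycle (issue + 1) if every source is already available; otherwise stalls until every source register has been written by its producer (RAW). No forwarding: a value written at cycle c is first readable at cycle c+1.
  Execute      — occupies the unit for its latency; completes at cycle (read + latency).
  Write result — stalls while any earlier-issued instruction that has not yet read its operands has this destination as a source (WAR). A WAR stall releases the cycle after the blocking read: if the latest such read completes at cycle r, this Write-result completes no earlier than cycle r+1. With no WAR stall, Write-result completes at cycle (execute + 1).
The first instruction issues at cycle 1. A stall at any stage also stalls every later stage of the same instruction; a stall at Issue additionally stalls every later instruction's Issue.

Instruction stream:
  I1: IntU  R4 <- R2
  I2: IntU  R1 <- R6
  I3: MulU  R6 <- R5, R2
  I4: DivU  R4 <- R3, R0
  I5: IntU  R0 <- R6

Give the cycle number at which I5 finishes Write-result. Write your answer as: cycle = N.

cycle = 14

cycle 1: issue I1 (IntU)
cycle 2: I1 read-ops
cycle 3: I1 finished on IntU
cycle 4: I1→R4
cycle 5: issue I2 (IntU)
cycle 6: I2 read-ops · issue I3 (MulU)
cycle 7: I2 finished on IntU · I3 read-ops · issue I4 (DivU)
cycle 8: I2→R1 · I4 read-ops
cycle 9: issue I5 (IntU)
cycle 10: I3 finished on MulU
cycle 11: I3→R6
cycle 12: I5 read-ops
cycle 13: I5 finished on IntU
cycle 14: I5→R0
cycle 15: I4 finished on DivU
cycle 16: I4→R4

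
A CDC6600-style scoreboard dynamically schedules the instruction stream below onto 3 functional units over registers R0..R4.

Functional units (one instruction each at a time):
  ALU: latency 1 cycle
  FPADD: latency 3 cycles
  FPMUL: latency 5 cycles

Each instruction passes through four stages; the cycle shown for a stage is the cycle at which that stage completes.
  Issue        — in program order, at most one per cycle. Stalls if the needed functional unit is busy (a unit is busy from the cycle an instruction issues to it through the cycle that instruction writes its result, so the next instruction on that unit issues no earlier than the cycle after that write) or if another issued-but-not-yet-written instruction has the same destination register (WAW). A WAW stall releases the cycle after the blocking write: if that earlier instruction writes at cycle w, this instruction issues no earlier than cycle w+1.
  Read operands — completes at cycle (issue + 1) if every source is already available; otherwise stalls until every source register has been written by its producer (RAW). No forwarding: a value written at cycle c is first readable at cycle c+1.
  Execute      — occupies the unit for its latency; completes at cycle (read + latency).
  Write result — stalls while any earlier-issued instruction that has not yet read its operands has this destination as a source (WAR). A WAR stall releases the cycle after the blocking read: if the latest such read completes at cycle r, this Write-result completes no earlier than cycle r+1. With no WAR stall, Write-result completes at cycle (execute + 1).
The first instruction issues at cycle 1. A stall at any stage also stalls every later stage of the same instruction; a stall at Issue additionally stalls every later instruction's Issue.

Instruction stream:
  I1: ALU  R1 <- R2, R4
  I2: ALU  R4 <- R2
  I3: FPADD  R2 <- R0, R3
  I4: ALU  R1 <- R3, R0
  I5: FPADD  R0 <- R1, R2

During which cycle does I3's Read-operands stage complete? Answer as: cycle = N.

cycle = 7

I1: IS=1 RO=2 EX=3 WR=4
I2: IS=5 RO=6 EX=7 WR=8  [struct: ALU busy until I1 writes@4]
I3: IS=6 RO=7 EX=10 WR=11
I4: IS=9 RO=10 EX=11 WR=12  [struct: ALU busy until I2 writes@8]
I5: IS=12 RO=13 EX=16 WR=17  [struct: FPADD busy until I3 writes@11]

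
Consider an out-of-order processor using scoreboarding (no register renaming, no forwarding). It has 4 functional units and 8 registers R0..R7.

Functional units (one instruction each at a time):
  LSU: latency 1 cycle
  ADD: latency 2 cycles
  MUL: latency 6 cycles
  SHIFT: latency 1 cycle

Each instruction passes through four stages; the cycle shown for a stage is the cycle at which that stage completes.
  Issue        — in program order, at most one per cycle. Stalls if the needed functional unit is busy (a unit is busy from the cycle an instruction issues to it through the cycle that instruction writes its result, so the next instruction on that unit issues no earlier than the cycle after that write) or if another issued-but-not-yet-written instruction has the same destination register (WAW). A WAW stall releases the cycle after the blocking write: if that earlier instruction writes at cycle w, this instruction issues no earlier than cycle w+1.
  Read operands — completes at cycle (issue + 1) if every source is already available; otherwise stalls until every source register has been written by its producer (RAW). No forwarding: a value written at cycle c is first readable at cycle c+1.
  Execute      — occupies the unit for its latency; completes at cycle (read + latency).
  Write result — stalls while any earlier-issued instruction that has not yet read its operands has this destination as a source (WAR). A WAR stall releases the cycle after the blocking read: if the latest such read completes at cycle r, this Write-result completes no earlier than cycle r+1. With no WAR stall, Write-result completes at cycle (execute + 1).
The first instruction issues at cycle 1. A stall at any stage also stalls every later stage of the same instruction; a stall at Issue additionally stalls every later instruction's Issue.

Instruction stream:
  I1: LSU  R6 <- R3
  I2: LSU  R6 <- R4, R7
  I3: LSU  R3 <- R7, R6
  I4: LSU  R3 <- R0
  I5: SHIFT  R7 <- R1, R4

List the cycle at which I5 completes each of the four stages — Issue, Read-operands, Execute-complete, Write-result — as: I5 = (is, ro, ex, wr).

I5 = (14, 15, 16, 17)

t=1  issue I1 (LSU)
t=2  I1 read-ops
t=3  I1 finished on LSU
t=4  I1→R6
t=5  issue I2 (LSU)
t=6  I2 read-ops
t=7  I2 finished on LSU
t=8  I2→R6
t=9  issue I3 (LSU)
t=10  I3 read-ops
t=11  I3 finished on LSU
t=12  I3→R3
t=13  issue I4 (LSU)
t=14  I4 read-ops · issue I5 (SHIFT)
t=15  I4 finished on LSU · I5 read-ops
t=16  I4→R3 · I5 finished on SHIFT
t=17  I5→R7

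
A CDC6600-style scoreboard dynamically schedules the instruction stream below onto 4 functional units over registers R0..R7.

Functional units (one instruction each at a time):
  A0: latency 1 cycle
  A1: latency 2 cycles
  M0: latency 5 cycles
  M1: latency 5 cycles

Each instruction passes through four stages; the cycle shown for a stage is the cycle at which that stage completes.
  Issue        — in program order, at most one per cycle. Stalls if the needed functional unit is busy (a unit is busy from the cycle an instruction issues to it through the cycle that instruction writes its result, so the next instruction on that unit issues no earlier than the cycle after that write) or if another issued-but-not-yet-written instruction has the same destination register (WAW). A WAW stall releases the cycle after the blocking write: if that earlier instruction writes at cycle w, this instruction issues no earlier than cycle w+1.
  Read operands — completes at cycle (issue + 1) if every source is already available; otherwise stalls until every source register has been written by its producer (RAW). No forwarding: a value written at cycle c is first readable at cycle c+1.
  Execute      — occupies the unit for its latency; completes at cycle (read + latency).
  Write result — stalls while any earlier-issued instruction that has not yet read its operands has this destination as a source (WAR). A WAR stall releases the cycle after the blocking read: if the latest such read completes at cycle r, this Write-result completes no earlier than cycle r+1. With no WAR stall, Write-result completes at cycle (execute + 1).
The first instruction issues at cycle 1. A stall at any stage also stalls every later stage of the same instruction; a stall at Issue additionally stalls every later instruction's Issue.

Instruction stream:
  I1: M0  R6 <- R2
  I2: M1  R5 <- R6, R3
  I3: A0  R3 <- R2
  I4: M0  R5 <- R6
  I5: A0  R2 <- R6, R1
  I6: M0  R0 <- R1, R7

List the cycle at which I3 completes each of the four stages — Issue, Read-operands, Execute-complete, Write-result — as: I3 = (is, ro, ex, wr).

I3 = (3, 4, 5, 10)

I1  is:1  ro:2  ex:7  wr:8
I2  is:2  ro:9  ex:14  wr:15  — RAW R6: wait I1 write@8
I3  is:3  ro:4  ex:5  wr:10  — WAR R3: wait I2 read@9
I4  is:16  ro:17  ex:22  wr:23  — WAW R5: wait I2 write@15
I5  is:17  ro:18  ex:19  wr:20
I6  is:24  ro:25  ex:30  wr:31  — struct: M0 busy until I4 writes@23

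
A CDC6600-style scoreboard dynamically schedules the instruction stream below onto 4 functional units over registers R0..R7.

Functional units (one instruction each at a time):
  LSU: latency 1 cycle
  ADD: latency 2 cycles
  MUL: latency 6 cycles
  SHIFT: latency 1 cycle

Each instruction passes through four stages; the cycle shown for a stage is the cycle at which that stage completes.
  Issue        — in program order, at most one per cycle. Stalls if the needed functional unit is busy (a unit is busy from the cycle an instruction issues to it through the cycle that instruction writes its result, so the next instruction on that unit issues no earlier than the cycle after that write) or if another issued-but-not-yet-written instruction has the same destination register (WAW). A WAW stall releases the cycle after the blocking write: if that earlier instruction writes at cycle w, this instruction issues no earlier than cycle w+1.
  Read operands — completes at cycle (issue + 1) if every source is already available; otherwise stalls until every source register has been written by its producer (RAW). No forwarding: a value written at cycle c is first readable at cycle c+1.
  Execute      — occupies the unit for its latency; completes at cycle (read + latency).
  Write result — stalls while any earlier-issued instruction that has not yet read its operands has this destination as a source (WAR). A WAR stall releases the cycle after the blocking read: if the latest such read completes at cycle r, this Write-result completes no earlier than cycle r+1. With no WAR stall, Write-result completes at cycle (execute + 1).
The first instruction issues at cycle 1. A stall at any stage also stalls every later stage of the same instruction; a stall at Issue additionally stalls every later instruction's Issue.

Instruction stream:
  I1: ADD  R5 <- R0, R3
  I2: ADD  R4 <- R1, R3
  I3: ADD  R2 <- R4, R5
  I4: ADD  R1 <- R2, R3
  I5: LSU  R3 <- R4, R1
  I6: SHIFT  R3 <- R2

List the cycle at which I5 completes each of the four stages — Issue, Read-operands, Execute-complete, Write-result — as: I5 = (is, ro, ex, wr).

I5 = (17, 21, 22, 23)

c1: I1 dispatched to ADD
c2: I1 operands ready
c4: I1 complete
c5: R5←I1
c6: I2 dispatched to ADD
c7: I2 operands ready
c9: I2 complete
c10: R4←I2
c11: I3 dispatched to ADD
c12: I3 operands ready
c14: I3 complete
c15: R2←I3
c16: I4 dispatched to ADD
c17: I4 operands ready; I5 dispatched to LSU
c19: I4 complete
c20: R1←I4
c21: I5 operands ready
c22: I5 complete
c23: R3←I5
c24: I6 dispatched to SHIFT
c25: I6 operands ready
c26: I6 complete
c27: R3←I6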